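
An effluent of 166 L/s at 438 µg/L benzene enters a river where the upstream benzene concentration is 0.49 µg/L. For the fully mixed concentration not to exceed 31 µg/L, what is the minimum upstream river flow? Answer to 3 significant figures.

2210 L/s

Set C_mix = 31: (Q·0.4900 + 166.0·438.0) / (Q + 166.0) = 31
→ Q = 166.0·(438.0 − 31)/(31 − 0.4900) = 2214 L/s.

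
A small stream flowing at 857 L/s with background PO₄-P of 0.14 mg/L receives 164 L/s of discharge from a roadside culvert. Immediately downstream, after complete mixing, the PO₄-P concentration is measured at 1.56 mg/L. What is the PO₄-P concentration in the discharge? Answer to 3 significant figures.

8.98 mg/L

Mass balance: 857.0·0.1400 + 164.0·Cₑ = 1021·1.560
→ Cₑ = (1021·1.560 − 857.0·0.1400) / 164.0 = 8.980 mg/L.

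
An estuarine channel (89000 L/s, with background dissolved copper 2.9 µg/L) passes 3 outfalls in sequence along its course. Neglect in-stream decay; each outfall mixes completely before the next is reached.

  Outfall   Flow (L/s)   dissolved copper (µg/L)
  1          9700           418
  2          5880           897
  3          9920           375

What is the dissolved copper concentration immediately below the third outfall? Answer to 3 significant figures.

Below outfall 1: Q → 98700 L/s, C = (89000·2.900 + 9700·418.0)/98700 = 43.70 µg/L.
Below outfall 2: Q → 104600 L/s, C = (98700·43.70 + 5880·897.0)/104600 = 91.67 µg/L.
Below outfall 3: Q → 114500 L/s, C = (104600·91.67 + 9920·375.0)/114500 = 116.2 µg/L.

116 µg/L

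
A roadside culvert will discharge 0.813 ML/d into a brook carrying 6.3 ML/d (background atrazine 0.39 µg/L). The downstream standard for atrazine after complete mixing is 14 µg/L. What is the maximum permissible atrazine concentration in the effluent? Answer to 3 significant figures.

119 µg/L

At the limit, (Qr·Cr + Qe·Cₑ)/(Qr + Qe) = 14:
Cₑ = (7.113·14 − 6.300·0.3900) / 0.8130 = 119.5 µg/L.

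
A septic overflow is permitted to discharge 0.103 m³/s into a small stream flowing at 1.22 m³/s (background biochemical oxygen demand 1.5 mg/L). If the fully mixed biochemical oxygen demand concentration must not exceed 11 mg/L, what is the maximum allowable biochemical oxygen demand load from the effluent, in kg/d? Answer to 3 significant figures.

1100 kg/d

Mass balance at the limit: 1.220·1.500 + 0.1030·Cₑ = 1.323·11 → Cₑ = 123.5 mg/L.
Load = 0.1030 m³/s × 123.5 g/m³ × 86 400 s/d = 1099 kg/d.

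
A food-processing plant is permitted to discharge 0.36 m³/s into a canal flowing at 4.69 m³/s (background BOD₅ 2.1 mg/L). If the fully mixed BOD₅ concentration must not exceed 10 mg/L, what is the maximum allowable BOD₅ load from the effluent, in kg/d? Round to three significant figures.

3510 kg/d

Mass balance at the limit: 4.690·2.100 + 0.3600·Cₑ = 5.050·10 → Cₑ = 112.9 mg/L.
Load = 0.3600 m³/s × 112.9 g/m³ × 86 400 s/d = 3512 kg/d.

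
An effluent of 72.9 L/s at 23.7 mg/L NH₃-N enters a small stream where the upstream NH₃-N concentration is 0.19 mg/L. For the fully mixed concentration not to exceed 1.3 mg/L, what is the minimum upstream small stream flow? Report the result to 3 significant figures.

1470 L/s

Set C_mix = 1.3: (Q·0.1900 + 72.90·23.70) / (Q + 72.90) = 1.3
→ Q = 72.90·(23.70 − 1.3)/(1.3 − 0.1900) = 1471 L/s.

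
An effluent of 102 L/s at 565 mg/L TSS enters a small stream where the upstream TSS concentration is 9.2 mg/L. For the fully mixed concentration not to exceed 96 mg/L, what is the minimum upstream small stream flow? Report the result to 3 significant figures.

551 L/s

Set C_mix = 96: (Q·9.200 + 102.0·565.0) / (Q + 102.0) = 96
→ Q = 102.0·(565.0 − 96)/(96 − 9.200) = 551.1 L/s.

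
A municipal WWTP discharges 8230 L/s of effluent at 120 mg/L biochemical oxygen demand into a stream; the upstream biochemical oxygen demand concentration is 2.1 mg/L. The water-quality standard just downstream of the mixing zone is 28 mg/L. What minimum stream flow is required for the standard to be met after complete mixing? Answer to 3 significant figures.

Set C_mix = 28: (Q·2.100 + 8230·120.0) / (Q + 8230) = 28
→ Q = 8230·(120.0 − 28)/(28 − 2.100) = 29230 L/s.

29200 L/s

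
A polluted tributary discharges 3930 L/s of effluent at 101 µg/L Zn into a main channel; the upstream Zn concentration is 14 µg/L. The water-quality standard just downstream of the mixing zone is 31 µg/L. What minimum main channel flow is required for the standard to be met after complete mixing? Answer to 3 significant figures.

16200 L/s

Set C_mix = 31: (Q·14.00 + 3930·101.0) / (Q + 3930) = 31
→ Q = 3930·(101.0 − 31)/(31 − 14.00) = 16180 L/s.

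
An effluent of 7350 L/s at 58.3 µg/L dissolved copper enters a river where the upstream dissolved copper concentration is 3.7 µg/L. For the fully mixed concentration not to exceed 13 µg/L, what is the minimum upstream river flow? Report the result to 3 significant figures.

Set C_mix = 13: (Q·3.700 + 7350·58.30) / (Q + 7350) = 13
→ Q = 7350·(58.30 − 13)/(13 − 3.700) = 35800 L/s.

35800 L/s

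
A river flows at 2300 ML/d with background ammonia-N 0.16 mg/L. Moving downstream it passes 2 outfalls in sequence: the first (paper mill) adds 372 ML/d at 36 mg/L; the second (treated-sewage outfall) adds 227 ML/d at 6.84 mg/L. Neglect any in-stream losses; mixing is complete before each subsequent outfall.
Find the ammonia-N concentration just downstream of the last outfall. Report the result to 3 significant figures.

Below outfall 1: Q → 2672 ML/d, C = (2300·0.1600 + 372.0·36.00)/2672 = 5.150 mg/L.
Below outfall 2: Q → 2899 ML/d, C = (2672·5.150 + 227.0·6.840)/2899 = 5.282 mg/L.

5.28 mg/L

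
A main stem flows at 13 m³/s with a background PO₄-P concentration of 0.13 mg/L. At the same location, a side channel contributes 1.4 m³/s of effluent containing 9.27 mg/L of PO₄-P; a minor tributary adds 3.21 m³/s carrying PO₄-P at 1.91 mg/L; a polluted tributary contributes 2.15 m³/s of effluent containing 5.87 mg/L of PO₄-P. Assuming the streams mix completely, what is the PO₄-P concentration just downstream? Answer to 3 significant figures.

1.69 mg/L

Conservation of mass: C = (13.00·0.1300 + 1.400·9.270 + 3.210·1.910 + 2.150·5.870) / 19.76 = 33.42/19.76 = 1.691 mg/L.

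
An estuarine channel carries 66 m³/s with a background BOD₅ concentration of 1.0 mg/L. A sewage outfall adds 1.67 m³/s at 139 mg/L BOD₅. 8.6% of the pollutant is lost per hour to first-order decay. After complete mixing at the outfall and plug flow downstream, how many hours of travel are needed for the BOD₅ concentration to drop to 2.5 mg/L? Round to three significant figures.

Mass balance: C = (66.00·1.000 + 1.670·139.0) / 67.67 = 298.1/67.67 = 4.406 mg/L.
8.6%/h lost → k = −ln(1 − 0.086) = 0.08992 h⁻¹.
4.406·exp(−k·t) = 2.5 → t = ln(4.406/2.5)/k = 22680 s = 6.301 h.

6.30 h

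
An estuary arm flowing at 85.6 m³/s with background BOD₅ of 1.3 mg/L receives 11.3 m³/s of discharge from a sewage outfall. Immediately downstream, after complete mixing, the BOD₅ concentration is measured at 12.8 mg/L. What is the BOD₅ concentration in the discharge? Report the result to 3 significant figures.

99.9 mg/L

Mass balance: 85.60·1.300 + 11.30·Cₑ = 96.90·12.80
→ Cₑ = (96.90·12.80 − 85.60·1.300) / 11.30 = 99.92 mg/L.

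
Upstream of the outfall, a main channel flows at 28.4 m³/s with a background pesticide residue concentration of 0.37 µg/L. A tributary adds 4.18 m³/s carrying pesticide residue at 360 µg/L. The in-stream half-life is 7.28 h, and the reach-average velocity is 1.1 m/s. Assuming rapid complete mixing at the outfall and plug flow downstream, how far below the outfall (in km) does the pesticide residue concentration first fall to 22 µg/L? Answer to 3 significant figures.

Conservation of mass: C = (28.40·0.3700 + 4.180·360.0) / 32.58 = 1515/32.58 = 46.51 µg/L.
Half-life 7.28 h → k = ln 2 / 7.28 = 0.09521 h⁻¹ = 2.285 d⁻¹.
Set 46.51·exp(−k·t) = 22 → t = ln(46.51/22)/k = 28310 s = 7.863 h.
Distance = v·t = 1.1·28310 = 31140 m = 31.14 km.

31.1 km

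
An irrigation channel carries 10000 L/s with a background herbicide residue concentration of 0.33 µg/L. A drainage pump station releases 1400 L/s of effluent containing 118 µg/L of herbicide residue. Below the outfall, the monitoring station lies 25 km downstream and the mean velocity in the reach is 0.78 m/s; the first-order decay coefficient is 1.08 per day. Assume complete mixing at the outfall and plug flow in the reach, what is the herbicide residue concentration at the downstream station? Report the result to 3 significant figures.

Mass balance: C = (10000·0.3300 + 1400·118.0) / 11400 = 168500/11400 = 14.78 µg/L.
Travel time t = 25·1000 / 0.78 = 32050 s = 8.903 h.
After decay, C = 14.78 × e^(−kt) = 14.78 × 0.6699 = 9.901 µg/L.

9.90 µg/L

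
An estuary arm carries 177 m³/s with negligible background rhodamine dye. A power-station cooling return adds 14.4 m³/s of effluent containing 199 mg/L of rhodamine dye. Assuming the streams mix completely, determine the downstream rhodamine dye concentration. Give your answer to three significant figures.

Flow-weighted average: C = (177.0·0 + 14.40·199.0) / 191.4 = 2866/191.4 = 14.97 mg/L.

15.0 mg/L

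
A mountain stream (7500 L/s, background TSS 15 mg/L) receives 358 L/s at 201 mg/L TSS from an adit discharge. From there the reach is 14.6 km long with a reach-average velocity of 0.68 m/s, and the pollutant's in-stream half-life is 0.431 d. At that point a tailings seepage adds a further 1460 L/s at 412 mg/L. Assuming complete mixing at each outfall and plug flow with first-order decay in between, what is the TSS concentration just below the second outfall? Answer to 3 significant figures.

After mixing, C = (7500·15.00 + 358.0·201.0) / 7858 = 184500/7858 = 23.47 mg/L; combined flow 7858 L/s.
Travel time t = 14.6·1000 / 0.68 = 21470 s = 5.964 h.
Half-life 0.431 d → k = ln 2 / 0.431 = 1.608 d⁻¹.
First-order decay: C = 23.47·exp(−k·t) = 23.47·0.6706 = 15.74 mg/L.
Second outfall: C = (7858·15.74 + 1460·412.0)/9318 = 77.83 mg/L.

77.8 mg/L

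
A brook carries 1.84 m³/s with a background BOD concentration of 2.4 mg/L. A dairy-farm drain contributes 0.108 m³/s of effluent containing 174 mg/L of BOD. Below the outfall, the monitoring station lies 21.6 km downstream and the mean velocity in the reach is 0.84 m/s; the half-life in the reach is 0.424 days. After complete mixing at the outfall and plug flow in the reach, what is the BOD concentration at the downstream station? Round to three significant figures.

After mixing, C = (1.840·2.400 + 0.1080·174.0) / 1.948 = 23.21/1.948 = 11.91 mg/L.
Travel time t = 21.6·1000 / 0.84 = 25710 s = 7.143 h.
Half-life 0.424 d → k = ln 2 / 0.424 = 1.635 d⁻¹.
Applying C = C₀e^(−kt): 11.91 × 0.6147 = 7.324 mg/L.

7.32 mg/L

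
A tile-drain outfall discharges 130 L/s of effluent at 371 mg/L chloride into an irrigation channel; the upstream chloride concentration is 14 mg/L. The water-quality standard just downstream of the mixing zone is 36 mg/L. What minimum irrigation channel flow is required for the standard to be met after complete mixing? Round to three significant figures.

Set C_mix = 36: (Q·14.00 + 130.0·371.0) / (Q + 130.0) = 36
→ Q = 130.0·(371.0 − 36)/(36 − 14.00) = 1980 L/s.

1980 L/s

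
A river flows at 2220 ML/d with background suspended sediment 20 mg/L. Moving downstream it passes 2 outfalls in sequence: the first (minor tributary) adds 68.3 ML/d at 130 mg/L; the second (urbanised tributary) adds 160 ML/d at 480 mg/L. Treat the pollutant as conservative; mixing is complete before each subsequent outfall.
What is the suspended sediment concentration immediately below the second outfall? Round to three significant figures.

Outfall 1: combined Q = 2288 ML/d; C = (2220·20.00 + 68.30·130.0)/2288 = 23.28 mg/L.
Outfall 2: combined Q = 2448 ML/d; C = (2288·23.28 + 160.0·480.0)/2448 = 53.13 mg/L.

53.1 mg/L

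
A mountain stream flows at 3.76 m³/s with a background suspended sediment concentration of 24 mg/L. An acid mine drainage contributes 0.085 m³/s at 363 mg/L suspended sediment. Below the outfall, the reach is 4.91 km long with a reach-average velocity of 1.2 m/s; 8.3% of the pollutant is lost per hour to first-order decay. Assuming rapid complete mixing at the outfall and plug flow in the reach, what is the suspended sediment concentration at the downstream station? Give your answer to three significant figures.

Conservation of mass: C = (3.760·24.00 + 0.08500·363.0) / 3.845 = 121.1/3.845 = 31.49 mg/L.
Travel time t = 4.91·1000 / 1.2 = 4092 s = 1.137 h.
8.3%/h lost → k = −ln(1 − 0.083) = 0.08665 h⁻¹.
Applying C = C₀e^(−kt): 31.49 × 0.9062 = 28.54 mg/L.

28.5 mg/L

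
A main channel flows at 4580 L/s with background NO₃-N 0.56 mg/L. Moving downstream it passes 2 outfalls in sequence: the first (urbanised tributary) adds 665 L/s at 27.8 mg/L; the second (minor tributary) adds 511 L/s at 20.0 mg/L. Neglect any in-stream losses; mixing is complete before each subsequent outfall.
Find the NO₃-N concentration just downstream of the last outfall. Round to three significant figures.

Outfall 1: combined Q = 5245 L/s; C = (4580·0.5600 + 665.0·27.80)/5245 = 4.014 mg/L.
Outfall 2: combined Q = 5756 L/s; C = (5245·4.014 + 511.0·20.00)/5756 = 5.433 mg/L.

5.43 mg/L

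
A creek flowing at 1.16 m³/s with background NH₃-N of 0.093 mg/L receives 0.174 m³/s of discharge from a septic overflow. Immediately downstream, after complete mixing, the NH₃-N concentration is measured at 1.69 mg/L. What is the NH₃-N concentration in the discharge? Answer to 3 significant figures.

12.3 mg/L

Mass balance: 1.160·0.09300 + 0.1740·Cₑ = 1.334·1.690
→ Cₑ = (1.334·1.690 − 1.160·0.09300) / 0.1740 = 12.34 mg/L.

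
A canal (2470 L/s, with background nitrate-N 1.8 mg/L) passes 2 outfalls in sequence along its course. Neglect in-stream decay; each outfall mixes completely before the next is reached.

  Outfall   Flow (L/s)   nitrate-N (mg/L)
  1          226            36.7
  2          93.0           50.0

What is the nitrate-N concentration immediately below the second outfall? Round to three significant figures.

Below outfall 1: Q → 2696 L/s, C = (2470·1.800 + 226.0·36.70)/2696 = 4.726 mg/L.
Below outfall 2: Q → 2789 L/s, C = (2696·4.726 + 93.00·50.00)/2789 = 6.235 mg/L.

6.24 mg/L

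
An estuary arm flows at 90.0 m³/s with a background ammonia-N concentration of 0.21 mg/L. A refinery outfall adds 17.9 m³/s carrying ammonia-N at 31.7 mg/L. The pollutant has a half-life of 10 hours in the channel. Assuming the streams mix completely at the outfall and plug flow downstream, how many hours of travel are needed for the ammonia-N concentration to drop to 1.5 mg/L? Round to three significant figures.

18.6 h

After mixing, C = (90.00·0.2100 + 17.90·31.70) / 107.9 = 586.3/107.9 = 5.434 mg/L.
Half-life 10 h → k = ln 2 / 10 = 0.06931 h⁻¹ = 1.664 d⁻¹.
5.434·exp(−k·t) = 1.5 → t = ln(5.434/1.5)/k = 66850 s = 18.57 h.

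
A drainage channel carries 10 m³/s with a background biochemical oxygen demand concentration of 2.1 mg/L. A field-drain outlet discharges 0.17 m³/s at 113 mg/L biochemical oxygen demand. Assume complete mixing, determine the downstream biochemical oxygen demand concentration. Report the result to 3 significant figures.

3.95 mg/L

Conservation of mass: C = (10.00·2.100 + 0.1700·113.0) / 10.17 = 40.21/10.17 = 3.954 mg/L.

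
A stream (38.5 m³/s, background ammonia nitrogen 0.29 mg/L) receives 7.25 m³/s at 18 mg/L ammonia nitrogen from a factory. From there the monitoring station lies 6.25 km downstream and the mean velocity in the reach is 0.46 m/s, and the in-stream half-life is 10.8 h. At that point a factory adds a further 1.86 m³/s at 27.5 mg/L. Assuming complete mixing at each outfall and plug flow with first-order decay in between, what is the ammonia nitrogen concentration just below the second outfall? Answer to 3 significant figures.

3.41 mg/L

Flow-weighted average: C = (38.50·0.2900 + 7.250·18.00) / 45.75 = 141.7/45.75 = 3.097 mg/L; combined flow 45.75 m³/s.
Travel time t = 6.25·1000 / 0.46 = 13590 s = 3.774 h.
Half-life 10.8 h → k = ln 2 / 10.8 = 0.06418 h⁻¹ = 1.540 d⁻¹.
Decay over the reach: 3.097·exp(−kt) = 3.097·0.7849 = 2.430 mg/L.
At the second outfall, C = (45.75·2.430 + 1.860·27.50) / (45.75 + 1.860) = 3.410 mg/L.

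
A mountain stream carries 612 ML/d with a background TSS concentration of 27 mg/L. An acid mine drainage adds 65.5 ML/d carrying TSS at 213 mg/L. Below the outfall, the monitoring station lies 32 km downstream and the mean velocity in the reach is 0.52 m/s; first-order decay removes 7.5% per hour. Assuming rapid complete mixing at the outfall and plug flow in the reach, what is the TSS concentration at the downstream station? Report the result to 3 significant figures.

Mixed concentration C = ΣQC/ΣQ = (612.0·27.00 + 65.50·213.0) / 677.5 = 30480/677.5 = 44.98 mg/L.
Travel time t = 32·1000 / 0.52 = 61540 s = 17.09 h.
7.5%/h lost → k = −ln(1 − 0.075) = 0.07796 h⁻¹.
First-order decay: C = 44.98·exp(−k·t) = 44.98·0.2638 = 11.86 mg/L.

11.9 mg/L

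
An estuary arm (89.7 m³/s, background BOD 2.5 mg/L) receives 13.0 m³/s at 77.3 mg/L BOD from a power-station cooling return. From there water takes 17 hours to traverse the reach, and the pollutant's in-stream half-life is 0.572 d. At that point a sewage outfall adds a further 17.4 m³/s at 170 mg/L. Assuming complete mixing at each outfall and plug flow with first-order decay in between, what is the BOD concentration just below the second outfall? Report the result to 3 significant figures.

29.0 mg/L

Flow-weighted average: C = (89.70·2.500 + 13.00·77.30) / 102.7 = 1229/102.7 = 11.97 mg/L; combined flow 102.7 m³/s.
Half-life 0.572 d → k = ln 2 / 0.572 = 1.212 d⁻¹.
First-order decay: C = 11.97·exp(−k·t) = 11.97·0.4239 = 5.073 mg/L.
At the second outfall, C = (102.7·5.073 + 17.40·170.0) / (102.7 + 17.40) = 28.97 mg/L.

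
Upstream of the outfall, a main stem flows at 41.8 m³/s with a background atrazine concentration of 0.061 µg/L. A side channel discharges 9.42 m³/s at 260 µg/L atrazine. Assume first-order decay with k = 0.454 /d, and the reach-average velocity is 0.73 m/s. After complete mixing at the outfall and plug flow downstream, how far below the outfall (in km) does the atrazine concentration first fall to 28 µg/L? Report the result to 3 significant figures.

74.5 km

Conservation of mass: C = (41.80·0.06100 + 9.420·260.0) / 51.22 = 2452/51.22 = 47.87 µg/L.
Set 47.87·exp(−k·t) = 28 → t = ln(47.87/28)/k = 102000 s = 28.35 h.
Distance = v·t = 0.73·102000 = 74490 m = 74.49 km.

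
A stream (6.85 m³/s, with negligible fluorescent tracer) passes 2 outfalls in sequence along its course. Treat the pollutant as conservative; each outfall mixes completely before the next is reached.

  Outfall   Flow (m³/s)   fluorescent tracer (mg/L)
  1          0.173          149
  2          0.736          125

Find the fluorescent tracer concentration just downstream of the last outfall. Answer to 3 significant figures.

15.2 mg/L

Outfall 1: combined Q = 7.023 m³/s; C = (6.850·0 + 0.1730·149.0)/7.023 = 3.670 mg/L.
Outfall 2: combined Q = 7.759 m³/s; C = (7.023·3.670 + 0.7360·125.0)/7.759 = 15.18 mg/L.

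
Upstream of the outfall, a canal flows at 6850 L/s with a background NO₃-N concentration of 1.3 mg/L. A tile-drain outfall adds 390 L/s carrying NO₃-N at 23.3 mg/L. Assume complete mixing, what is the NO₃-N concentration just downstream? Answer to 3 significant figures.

Conservation of mass: C = (6850·1.300 + 390.0·23.30) / 7240 = 17990/7240 = 2.485 mg/L.

2.49 mg/L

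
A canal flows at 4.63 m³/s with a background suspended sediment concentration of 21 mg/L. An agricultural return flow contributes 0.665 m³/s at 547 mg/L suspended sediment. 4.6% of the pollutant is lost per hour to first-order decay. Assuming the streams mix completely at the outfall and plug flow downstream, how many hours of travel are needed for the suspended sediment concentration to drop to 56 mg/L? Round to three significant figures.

Flow-weighted average: C = (4.630·21.00 + 0.6650·547.0) / 5.295 = 461.0/5.295 = 87.06 mg/L.
4.6%/h lost → k = −ln(1 − 0.046) = 0.04709 h⁻¹.
87.06·exp(−k·t) = 56 → t = ln(87.06/56)/k = 33730 s = 9.370 h.

9.37 h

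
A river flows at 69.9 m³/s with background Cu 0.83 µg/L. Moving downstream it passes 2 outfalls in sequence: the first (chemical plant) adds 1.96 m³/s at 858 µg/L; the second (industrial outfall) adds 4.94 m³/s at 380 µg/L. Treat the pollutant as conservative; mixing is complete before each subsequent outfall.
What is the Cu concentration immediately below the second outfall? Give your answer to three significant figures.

47.1 µg/L

Outfall 1: combined Q = 71.86 m³/s; C = (69.90·0.8300 + 1.960·858.0)/71.86 = 24.21 µg/L.
Outfall 2: combined Q = 76.80 m³/s; C = (71.86·24.21 + 4.940·380.0)/76.80 = 47.10 µg/L.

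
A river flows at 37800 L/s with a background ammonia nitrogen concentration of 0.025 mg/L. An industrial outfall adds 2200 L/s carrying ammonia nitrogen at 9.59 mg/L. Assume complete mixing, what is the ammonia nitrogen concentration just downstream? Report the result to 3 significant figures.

Mass balance: C = (37800·0.02500 + 2200·9.590) / 40000 = 22040/40000 = 0.5511 mg/L.

0.551 mg/L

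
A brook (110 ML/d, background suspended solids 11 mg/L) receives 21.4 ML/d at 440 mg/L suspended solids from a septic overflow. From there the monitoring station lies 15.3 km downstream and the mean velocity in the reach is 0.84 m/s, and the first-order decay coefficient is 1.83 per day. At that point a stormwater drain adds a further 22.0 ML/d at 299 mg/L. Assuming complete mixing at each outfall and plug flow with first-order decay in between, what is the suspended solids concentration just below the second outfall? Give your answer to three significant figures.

Conservation of mass: C = (110.0·11.00 + 21.40·440.0) / 131.4 = 10630/131.4 = 80.87 mg/L; combined flow 131.4 ML/d.
Travel time t = 15.3·1000 / 0.84 = 18210 s = 5.060 h.
Applying C = C₀e^(−kt): 80.87 × 0.6799 = 54.98 mg/L.
Second outfall: C = (131.4·54.98 + 22.00·299.0)/153.4 = 89.98 mg/L.

90.0 mg/L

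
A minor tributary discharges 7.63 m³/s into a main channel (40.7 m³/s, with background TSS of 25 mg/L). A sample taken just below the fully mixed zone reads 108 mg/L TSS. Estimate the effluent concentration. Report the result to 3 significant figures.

551 mg/L

Mass balance: 40.70·25.00 + 7.630·Cₑ = 48.33·108.0
→ Cₑ = (48.33·108.0 − 40.70·25.00) / 7.630 = 550.7 mg/L.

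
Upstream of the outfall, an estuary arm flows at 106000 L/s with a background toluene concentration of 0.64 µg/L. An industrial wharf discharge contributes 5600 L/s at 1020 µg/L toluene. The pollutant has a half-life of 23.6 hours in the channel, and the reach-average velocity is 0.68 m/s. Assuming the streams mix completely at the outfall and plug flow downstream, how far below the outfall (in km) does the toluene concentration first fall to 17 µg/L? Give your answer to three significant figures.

92.9 km

Mixed concentration C = ΣQC/ΣQ = (106000·0.6400 + 5600·1020) / 111600 = 5780000/111600 = 51.79 µg/L.
Half-life 23.6 h → k = ln 2 / 23.6 = 0.02937 h⁻¹ = 0.7049 d⁻¹.
Set 51.79·exp(−k·t) = 17 → t = ln(51.79/17)/k = 136500 s = 37.93 h.
Distance = v·t = 0.68·136500 = 92850 m = 92.85 km.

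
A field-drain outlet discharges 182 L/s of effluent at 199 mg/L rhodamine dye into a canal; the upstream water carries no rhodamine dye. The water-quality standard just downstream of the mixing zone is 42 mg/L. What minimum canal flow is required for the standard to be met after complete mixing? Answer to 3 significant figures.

Set C_mix = 42: (Q·0 + 182.0·199.0) / (Q + 182.0) = 42
→ Q = 182.0·(199.0 − 42)/(42 − 0) = 680.3 L/s.

680 L/s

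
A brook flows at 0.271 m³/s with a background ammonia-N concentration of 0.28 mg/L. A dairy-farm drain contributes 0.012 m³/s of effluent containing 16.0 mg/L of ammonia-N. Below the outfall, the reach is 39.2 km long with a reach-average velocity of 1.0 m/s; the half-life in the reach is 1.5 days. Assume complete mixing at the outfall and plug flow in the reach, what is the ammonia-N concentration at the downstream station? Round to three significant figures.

0.768 mg/L

Flow-weighted average: C = (0.2710·0.2800 + 0.01200·16.00) / 0.2830 = 0.2679/0.2830 = 0.9466 mg/L.
Travel time t = 39.2·1000 / 1.0 = 39200 s = 10.89 h.
Half-life 1.5 d → k = ln 2 / 1.5 = 0.4621 d⁻¹.
Decay over the reach: 0.9466·exp(−kt) = 0.9466·0.8109 = 0.7675 mg/L.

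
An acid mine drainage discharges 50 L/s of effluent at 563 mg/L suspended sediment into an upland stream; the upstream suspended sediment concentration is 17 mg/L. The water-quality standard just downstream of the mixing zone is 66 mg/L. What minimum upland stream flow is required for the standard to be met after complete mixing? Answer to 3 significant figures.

Set C_mix = 66: (Q·17.00 + 50.00·563.0) / (Q + 50.00) = 66
→ Q = 50.00·(563.0 − 66)/(66 − 17.00) = 507.1 L/s.

507 L/s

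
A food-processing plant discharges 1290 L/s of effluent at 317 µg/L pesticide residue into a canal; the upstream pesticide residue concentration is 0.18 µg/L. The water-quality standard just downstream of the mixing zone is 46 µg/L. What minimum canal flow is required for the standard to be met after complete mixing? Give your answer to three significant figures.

7630 L/s

Set C_mix = 46: (Q·0.1800 + 1290·317.0) / (Q + 1290) = 46
→ Q = 1290·(317.0 − 46)/(46 − 0.1800) = 7630 L/s.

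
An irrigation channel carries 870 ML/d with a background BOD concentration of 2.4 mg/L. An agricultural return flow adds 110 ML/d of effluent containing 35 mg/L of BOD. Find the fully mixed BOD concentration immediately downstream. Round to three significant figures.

6.06 mg/L

After mixing, C = (870.0·2.400 + 110.0·35.00) / 980.0 = 5938/980.0 = 6.059 mg/L.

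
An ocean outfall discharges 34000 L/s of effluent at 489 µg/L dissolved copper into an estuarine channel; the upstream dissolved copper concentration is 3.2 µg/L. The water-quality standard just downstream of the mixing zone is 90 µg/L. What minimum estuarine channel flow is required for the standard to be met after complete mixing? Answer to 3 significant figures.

156000 L/s

Set C_mix = 90: (Q·3.200 + 34000·489.0) / (Q + 34000) = 90
→ Q = 34000·(489.0 − 90)/(90 − 3.200) = 156300 L/s.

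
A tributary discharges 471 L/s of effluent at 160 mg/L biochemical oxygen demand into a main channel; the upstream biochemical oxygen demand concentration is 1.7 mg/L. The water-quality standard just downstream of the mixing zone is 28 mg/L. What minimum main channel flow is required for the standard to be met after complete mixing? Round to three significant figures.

2360 L/s

Set C_mix = 28: (Q·1.700 + 471.0·160.0) / (Q + 471.0) = 28
→ Q = 471.0·(160.0 − 28)/(28 − 1.700) = 2364 L/s.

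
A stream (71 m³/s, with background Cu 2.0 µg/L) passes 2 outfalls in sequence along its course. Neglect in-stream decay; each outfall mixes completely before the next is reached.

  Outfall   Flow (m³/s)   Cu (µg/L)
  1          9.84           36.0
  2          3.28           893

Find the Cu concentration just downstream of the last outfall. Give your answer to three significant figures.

Below outfall 1: Q → 80.84 m³/s, C = (71.00·2.000 + 9.840·36.00)/80.84 = 6.139 µg/L.
Below outfall 2: Q → 84.12 m³/s, C = (80.84·6.139 + 3.280·893.0)/84.12 = 40.72 µg/L.

40.7 µg/L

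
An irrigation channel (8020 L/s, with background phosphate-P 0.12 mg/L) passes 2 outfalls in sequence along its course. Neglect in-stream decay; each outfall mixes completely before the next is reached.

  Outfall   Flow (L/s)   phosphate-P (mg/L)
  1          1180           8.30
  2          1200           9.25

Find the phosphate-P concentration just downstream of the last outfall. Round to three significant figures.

Below outfall 1: Q → 9200 L/s, C = (8020·0.1200 + 1180·8.300)/9200 = 1.169 mg/L.
Below outfall 2: Q → 10400 L/s, C = (9200·1.169 + 1200·9.250)/10400 = 2.102 mg/L.

2.10 mg/L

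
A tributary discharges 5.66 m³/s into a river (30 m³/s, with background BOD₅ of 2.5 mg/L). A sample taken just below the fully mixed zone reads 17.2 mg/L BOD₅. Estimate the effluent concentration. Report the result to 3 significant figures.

95.1 mg/L

Mass balance: 30.00·2.500 + 5.660·Cₑ = 35.66·17.20
→ Cₑ = (35.66·17.20 − 30.00·2.500) / 5.660 = 95.12 mg/L.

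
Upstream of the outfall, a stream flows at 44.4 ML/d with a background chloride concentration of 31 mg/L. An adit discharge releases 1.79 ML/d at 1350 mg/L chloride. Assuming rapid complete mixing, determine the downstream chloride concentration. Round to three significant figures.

82.1 mg/L

After mixing, C = (44.40·31.00 + 1.790·1350) / 46.19 = 3793/46.19 = 82.12 mg/L.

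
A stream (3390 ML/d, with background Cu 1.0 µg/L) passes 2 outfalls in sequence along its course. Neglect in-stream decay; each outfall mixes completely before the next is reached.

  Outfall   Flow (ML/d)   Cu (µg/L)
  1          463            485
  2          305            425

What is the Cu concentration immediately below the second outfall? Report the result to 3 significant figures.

Below outfall 1: Q → 3853 ML/d, C = (3390·1.000 + 463.0·485.0)/3853 = 59.16 µg/L.
Below outfall 2: Q → 4158 ML/d, C = (3853·59.16 + 305.0·425.0)/4158 = 86.00 µg/L.

86.0 µg/L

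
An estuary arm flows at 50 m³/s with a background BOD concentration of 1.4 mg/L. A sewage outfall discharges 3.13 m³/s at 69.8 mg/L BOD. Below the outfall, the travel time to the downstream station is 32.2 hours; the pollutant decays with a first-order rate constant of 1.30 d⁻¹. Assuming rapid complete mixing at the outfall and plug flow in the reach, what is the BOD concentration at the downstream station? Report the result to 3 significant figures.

0.949 mg/L

Mixed concentration C = ΣQC/ΣQ = (50.00·1.400 + 3.130·69.80) / 53.13 = 288.5/53.13 = 5.430 mg/L.
After decay, C = 5.430 × e^(−kt) = 5.430 × 0.1748 = 0.9490 mg/L.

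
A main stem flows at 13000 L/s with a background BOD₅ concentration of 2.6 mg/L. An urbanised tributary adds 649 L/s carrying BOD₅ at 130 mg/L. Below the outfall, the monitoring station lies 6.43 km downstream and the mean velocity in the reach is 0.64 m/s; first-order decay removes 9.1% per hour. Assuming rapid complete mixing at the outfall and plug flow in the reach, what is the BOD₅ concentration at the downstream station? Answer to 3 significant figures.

6.63 mg/L

Mass balance: C = (13000·2.600 + 649.0·130.0) / 13650 = 118200/13650 = 8.658 mg/L.
Travel time t = 6.43·1000 / 0.64 = 10050 s = 2.791 h.
9.1%/h lost → k = −ln(1 − 0.091) = 0.09541 h⁻¹.
Decay over the reach: 8.658·exp(−kt) = 8.658·0.7662 = 6.634 mg/L.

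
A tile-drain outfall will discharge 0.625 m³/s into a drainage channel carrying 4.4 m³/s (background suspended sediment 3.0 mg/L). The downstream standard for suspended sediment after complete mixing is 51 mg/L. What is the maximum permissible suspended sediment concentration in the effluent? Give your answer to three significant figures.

At the limit, (Qr·Cr + Qe·Cₑ)/(Qr + Qe) = 51:
Cₑ = (5.025·51 − 4.400·3.000) / 0.6250 = 388.9 mg/L.

389 mg/L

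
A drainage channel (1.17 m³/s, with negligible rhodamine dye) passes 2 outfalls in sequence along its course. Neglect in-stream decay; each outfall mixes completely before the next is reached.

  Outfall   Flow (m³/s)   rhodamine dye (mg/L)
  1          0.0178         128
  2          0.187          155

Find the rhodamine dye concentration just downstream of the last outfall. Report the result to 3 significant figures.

After outfall 1: Q = 1.170 + 0.01780 = 1.188 m³/s; C = (1.170·0 + 0.01780·128.0)/1.188 = 1.918 mg/L.
After outfall 2: Q = 1.188 + 0.1870 = 1.375 m³/s; C = (1.188·1.918 + 0.1870·155.0)/1.375 = 22.74 mg/L.

22.7 mg/L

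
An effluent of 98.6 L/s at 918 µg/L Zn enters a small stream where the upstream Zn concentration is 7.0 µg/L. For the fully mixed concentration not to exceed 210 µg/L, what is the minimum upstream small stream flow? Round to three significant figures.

344 L/s

Set C_mix = 210: (Q·7.000 + 98.60·918.0) / (Q + 98.60) = 210
→ Q = 98.60·(918.0 − 210)/(210 − 7.000) = 343.9 L/s.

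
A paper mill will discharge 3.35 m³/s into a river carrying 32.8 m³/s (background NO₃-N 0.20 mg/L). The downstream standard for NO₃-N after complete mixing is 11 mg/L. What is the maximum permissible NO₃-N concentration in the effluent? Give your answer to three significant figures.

At the limit, (Qr·Cr + Qe·Cₑ)/(Qr + Qe) = 11:
Cₑ = (36.15·11 − 32.80·0.2000) / 3.350 = 116.7 mg/L.

117 mg/L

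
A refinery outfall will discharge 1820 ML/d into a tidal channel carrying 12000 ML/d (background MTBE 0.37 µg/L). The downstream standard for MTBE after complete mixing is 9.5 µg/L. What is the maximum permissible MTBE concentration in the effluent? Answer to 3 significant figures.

At the limit, (Qr·Cr + Qe·Cₑ)/(Qr + Qe) = 9.5:
Cₑ = (13820·9.5 − 12000·0.3700) / 1820 = 69.70 µg/L.

69.7 µg/L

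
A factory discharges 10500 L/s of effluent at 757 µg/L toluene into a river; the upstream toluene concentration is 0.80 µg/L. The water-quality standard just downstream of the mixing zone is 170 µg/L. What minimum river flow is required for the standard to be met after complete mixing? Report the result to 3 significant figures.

36400 L/s

Set C_mix = 170: (Q·0.8000 + 10500·757.0) / (Q + 10500) = 170
→ Q = 10500·(757.0 − 170)/(170 − 0.8000) = 36430 L/s.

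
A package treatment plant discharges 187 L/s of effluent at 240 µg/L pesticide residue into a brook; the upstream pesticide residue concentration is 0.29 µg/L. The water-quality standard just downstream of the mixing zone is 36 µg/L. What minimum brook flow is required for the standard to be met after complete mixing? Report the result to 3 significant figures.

1070 L/s

Set C_mix = 36: (Q·0.2900 + 187.0·240.0) / (Q + 187.0) = 36
→ Q = 187.0·(240.0 − 36)/(36 − 0.2900) = 1068 L/s.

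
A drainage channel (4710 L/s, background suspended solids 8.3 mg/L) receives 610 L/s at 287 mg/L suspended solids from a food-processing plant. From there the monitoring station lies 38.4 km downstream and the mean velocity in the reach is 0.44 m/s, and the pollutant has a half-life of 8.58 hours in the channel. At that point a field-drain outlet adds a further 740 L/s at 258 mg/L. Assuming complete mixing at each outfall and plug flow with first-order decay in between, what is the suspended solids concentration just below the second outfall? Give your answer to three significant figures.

36.5 mg/L

Conservation of mass: C = (4710·8.300 + 610.0·287.0) / 5320 = 214200/5320 = 40.26 mg/L; combined flow 5320 L/s.
Travel time t = 38.4·1000 / 0.44 = 87270 s = 24.24 h.
Half-life 8.58 h → k = ln 2 / 8.58 = 0.08079 h⁻¹ = 1.939 d⁻¹.
After decay, C = 40.26 × e^(−kt) = 40.26 × 0.1411 = 5.679 mg/L.
Second outfall: C = (5320·5.679 + 740.0·258.0)/6060 = 36.49 mg/L.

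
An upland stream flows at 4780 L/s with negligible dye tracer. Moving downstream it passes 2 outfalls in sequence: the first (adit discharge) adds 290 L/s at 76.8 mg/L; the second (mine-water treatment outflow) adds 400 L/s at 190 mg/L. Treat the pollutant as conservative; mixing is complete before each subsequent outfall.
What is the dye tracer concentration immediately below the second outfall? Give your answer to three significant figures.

Outfall 1: combined Q = 5070 L/s; C = (4780·0 + 290.0·76.80)/5070 = 4.393 mg/L.
Outfall 2: combined Q = 5470 L/s; C = (5070·4.393 + 400.0·190.0)/5470 = 17.97 mg/L.

18.0 mg/L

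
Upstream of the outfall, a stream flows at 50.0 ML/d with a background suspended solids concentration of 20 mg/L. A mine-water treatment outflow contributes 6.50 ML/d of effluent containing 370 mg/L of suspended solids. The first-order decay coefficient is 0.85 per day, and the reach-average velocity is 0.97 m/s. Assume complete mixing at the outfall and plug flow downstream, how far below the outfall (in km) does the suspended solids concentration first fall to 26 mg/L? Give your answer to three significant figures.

After mixing, C = (50.00·20.00 + 6.500·370.0) / 56.50 = 3405/56.50 = 60.27 mg/L.
Set 60.27·exp(−k·t) = 26 → t = ln(60.27/26)/k = 85450 s = 23.74 h.
Distance = v·t = 0.97·85450 = 82890 m = 82.89 km.

82.9 km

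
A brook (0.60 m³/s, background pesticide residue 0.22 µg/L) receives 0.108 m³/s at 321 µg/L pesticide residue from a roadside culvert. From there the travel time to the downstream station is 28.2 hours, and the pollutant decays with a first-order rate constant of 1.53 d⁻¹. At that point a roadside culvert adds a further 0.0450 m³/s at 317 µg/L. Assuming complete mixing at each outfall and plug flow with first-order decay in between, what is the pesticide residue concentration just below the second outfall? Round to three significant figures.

26.6 µg/L

After mixing, C = (0.6000·0.2200 + 0.1080·321.0) / 0.7080 = 34.80/0.7080 = 49.15 µg/L; combined flow 0.7080 m³/s.
Applying C = C₀e^(−kt): 49.15 × 0.1657 = 8.143 µg/L.
Second outfall: C = (0.7080·8.143 + 0.04500·317.0)/0.7530 = 26.60 µg/L.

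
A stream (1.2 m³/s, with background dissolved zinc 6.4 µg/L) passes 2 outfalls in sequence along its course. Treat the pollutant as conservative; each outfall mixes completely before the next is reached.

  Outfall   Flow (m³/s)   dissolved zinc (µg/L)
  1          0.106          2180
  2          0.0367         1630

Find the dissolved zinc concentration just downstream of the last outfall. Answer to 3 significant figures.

222 µg/L

Outfall 1: combined Q = 1.306 m³/s; C = (1.200·6.400 + 0.1060·2180)/1.306 = 182.8 µg/L.
Outfall 2: combined Q = 1.343 m³/s; C = (1.306·182.8 + 0.03670·1630)/1.343 = 222.4 µg/L.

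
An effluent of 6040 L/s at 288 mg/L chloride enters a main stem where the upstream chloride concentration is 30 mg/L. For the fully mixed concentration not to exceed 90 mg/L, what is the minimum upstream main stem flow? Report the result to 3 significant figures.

19900 L/s

Set C_mix = 90: (Q·30.00 + 6040·288.0) / (Q + 6040) = 90
→ Q = 6040·(288.0 − 90)/(90 − 30.00) = 19930 L/s.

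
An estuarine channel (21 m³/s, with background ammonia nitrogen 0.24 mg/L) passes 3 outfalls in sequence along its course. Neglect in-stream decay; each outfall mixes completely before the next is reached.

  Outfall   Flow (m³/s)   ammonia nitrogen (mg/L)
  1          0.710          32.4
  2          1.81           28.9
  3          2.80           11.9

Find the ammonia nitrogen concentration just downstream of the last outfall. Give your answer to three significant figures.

Outfall 1: combined Q = 21.71 m³/s; C = (21.00·0.2400 + 0.7100·32.40)/21.71 = 1.292 mg/L.
Outfall 2: combined Q = 23.52 m³/s; C = (21.71·1.292 + 1.810·28.90)/23.52 = 3.416 mg/L.
Outfall 3: combined Q = 26.32 m³/s; C = (23.52·3.416 + 2.800·11.90)/26.32 = 4.319 mg/L.

4.32 mg/L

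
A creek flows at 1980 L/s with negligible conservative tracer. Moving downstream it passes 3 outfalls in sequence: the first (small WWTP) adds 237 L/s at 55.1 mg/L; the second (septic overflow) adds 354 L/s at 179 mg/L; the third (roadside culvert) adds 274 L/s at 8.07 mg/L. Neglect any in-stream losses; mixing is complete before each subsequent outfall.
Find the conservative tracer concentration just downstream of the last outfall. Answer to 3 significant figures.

After outfall 1: Q = 1980 + 237.0 = 2217 L/s; C = (1980·0 + 237.0·55.10)/2217 = 5.890 mg/L.
After outfall 2: Q = 2217 + 354.0 = 2571 L/s; C = (2217·5.890 + 354.0·179.0)/2571 = 29.73 mg/L.
After outfall 3: Q = 2571 + 274.0 = 2845 L/s; C = (2571·29.73 + 274.0·8.070)/2845 = 27.64 mg/L.

27.6 mg/L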